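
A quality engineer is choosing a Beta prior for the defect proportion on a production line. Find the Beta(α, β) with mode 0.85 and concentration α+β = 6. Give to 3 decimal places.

α = 4.400, β = 1.600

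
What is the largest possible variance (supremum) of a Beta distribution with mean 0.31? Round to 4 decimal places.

0.2139

Var = μ(1−μ)/(α+β+1), which approaches μ(1−μ) as α+β → 0.
So the supremum is μ(1−μ) = 0.31×0.69 = 0.2139.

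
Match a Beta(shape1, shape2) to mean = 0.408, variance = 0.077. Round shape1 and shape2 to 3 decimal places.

Let s = shape1+shape2. The Beta variance is μ(1−μ)/(s+1).
So s+1 = μ(1−μ)/σ² = (0.408×0.592)/0.077 = 0.241536/0.077 = 3.1368, giving s = 2.1368.
Then shape1 = μs = 0.408×2.1368 = 0.872 and shape2 = (1−μ)s = 0.592×2.1368 = 1.265.

shape1 = 0.872, shape2 = 1.265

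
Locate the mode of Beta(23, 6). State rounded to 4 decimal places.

0.8148

With α,β > 1, mode = (α−1)/(α+β−2) = 22/27 = 0.8148.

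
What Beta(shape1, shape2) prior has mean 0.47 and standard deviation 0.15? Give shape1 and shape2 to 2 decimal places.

Variance = 0.15² = 0.0225. The moment-matching identity shape1+shape2 = μ(1−μ)/Var − 1 gives
shape1+shape2 = 0.2491/0.0225 − 1 = 10.0711, so shape1 = μ·10.0711 = 4.73 and shape2 = (1−μ)·10.0711 = 5.34.

shape1 = 4.73, shape2 = 5.34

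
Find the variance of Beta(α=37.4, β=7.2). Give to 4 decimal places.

0.0030

Var = αβ/[(α+β)²(α+β+1)] = (37.4×7.2)/(44.6²×45.6) = 269.28/90705.696 = 0.0030.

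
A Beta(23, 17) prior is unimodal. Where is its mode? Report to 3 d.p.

With α,β > 1, mode = (α−1)/(α+β−2) = 22/38 = 0.579.

0.579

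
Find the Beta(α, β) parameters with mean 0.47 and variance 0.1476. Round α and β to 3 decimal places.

Write ν = α+β; then α = μν and Var = μ(1−μ)/(ν+1).
ν = μ(1−μ)/Var − 1 = 0.2491/0.1476 − 1 = 0.6877.
α = 0.47·0.6877 = 0.323, β = 0.53·0.6877 = 0.364.

α = 0.323, β = 0.364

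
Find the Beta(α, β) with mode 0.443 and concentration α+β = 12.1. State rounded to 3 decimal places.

Since the density peak of Beta(α,β) is at (α−1)/(α+β−2),
α = 1 + 0.443(12.1−2) = 5.474 and β = 12.1 − 5.474 = 6.626.

α = 5.474, β = 6.626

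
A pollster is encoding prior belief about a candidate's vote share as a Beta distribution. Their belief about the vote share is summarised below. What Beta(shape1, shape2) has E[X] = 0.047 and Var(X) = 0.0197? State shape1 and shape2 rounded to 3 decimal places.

shape1 = 0.060, shape2 = 1.214

Write ν = shape1+shape2; then shape1 = μν and Var = μ(1−μ)/(ν+1).
ν = μ(1−μ)/Var − 1 = 0.044791/0.0197 − 1 = 1.2737.
shape1 = 0.047·1.2737 = 0.060, shape2 = 0.953·1.2737 = 1.214.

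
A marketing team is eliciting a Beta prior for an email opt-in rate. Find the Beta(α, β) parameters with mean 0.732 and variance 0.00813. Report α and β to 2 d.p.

Write ν = α+β; then α = μν and Var = μ(1−μ)/(ν+1).
ν = μ(1−μ)/Var − 1 = 0.196176/0.00813 − 1 = 23.1299.
α = 0.732·23.1299 = 16.93, β = 0.268·23.1299 = 6.20.

α = 16.93, β = 6.20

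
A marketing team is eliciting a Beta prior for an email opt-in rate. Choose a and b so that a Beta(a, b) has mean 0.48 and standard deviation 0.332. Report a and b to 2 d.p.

σ² = 0.332² = 0.110224.
With s = a+b, Var = μ(1−μ)/(s+1), so s+1 = (0.48×0.52)/0.110224 = 2.2645 and s = 1.2645.
a = μs = 0.61, b = (1−μ)s = 0.66.

a = 0.61, b = 0.66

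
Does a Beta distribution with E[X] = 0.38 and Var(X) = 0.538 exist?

No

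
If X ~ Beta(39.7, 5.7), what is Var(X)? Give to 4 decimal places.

0.0024

α+β = 45.4 and αβ = 226.29, so Var = αβ/[(α+β)²(α+β+1)] = 226.29/95637.824 = 0.0024.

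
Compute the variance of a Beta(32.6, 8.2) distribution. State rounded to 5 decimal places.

μ = 32.6/40.8 = 0.799020; Var = μ(1−μ)/(α+β+1) = 0.1605873/41.8 = 0.00384.

0.00384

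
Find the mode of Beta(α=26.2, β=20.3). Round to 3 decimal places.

The density x^(α−1)(1−x)^(β−1) is maximised at (α−1)/(α+β−2) = 25.2/44.5 = 0.566.

0.566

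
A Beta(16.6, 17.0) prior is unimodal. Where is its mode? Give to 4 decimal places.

0.4937

With α,β > 1, mode = (α−1)/(α+β−2) = 15.6/31.6 = 0.4937.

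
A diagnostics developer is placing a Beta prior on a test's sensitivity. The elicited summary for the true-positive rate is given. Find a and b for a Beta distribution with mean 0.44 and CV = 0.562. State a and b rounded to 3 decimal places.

σ = CV·μ = 0.562×0.44 = 0.24728, so σ² = 0.061147.
s+1 = μ(1−μ)/σ² = 0.2464/0.061147 = 4.0296, so s = a+b = 3.0296.
a = μs = 1.333, b = (1−μ)s = 1.697.

a = 1.333, b = 1.697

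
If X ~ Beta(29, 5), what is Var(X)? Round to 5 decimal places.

0.00358

μ = 29/34 = 0.852941; Var = μ(1−μ)/(α+β+1) = 0.1254325/35 = 0.00358.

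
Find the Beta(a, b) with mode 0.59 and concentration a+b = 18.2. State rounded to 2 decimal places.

Mode = (a−1)/(κ−2) with κ = a+b, so a−1 = 0.59·16.2 = 9.56.
a = 10.56; b = κ − a = 7.64.

a = 10.56, b = 7.64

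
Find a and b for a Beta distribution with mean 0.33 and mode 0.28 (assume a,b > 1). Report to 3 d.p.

a = 2.904, b = 5.896

With s = a+b: μ = a/s and mode = (a−1)/(s−2). Eliminating a = μs,
μs − 1 = m(s−2) ⇒ s(μ−m) = 1−2m ⇒ s = 0.44/0.05 = 8.8000.
So a = μs = 2.904, b = (1−μ)s = 5.896.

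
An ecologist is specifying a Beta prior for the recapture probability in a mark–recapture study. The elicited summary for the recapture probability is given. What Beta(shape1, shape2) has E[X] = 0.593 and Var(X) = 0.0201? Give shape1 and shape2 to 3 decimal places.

shape1 = 6.527, shape2 = 4.480

Let s = shape1+shape2. The Beta variance is μ(1−μ)/(s+1).
So s+1 = μ(1−μ)/σ² = (0.593×0.407)/0.0201 = 0.241351/0.0201 = 12.0075, giving s = 11.0075.
Then shape1 = μs = 0.593×11.0075 = 6.527 and shape2 = (1−μ)s = 0.407×11.0075 = 4.480.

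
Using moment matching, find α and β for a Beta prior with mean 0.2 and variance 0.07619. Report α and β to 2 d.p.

α = 0.22, β = 0.88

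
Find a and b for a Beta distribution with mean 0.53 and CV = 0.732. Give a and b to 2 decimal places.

σ = CV·μ = 0.732×0.53 = 0.38796, so σ² = 0.150513.
s+1 = μ(1−μ)/σ² = 0.2491/0.150513 = 1.6550, so s = a+b = 0.6550.
a = μs = 0.35, b = (1−μ)s = 0.31.

a = 0.35, b = 0.31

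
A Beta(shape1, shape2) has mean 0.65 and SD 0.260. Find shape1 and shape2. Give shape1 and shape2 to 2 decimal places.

First σ² = 0.067600. Setting shape1 = μn, shape2 = (1−μ)n with n = shape1+shape2,
μ(1−μ)/(n+1) = 0.067600 ⇒ n+1 = 0.2275/0.067600 = 3.3654 ⇒ n = 2.3654.
Hence shape1 = 0.65×2.3654 = 1.54, shape2 = 0.35×2.3654 = 0.83.

shape1 = 1.54, shape2 = 0.83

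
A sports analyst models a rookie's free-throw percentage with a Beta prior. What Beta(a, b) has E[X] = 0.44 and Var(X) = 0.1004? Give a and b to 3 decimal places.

a = 0.640, b = 0.814

Let s = a+b. The Beta variance is μ(1−μ)/(s+1).
So s+1 = μ(1−μ)/σ² = (0.44×0.56)/0.1004 = 0.2464/0.1004 = 2.4542, giving s = 1.4542.
Then a = μs = 0.44×1.4542 = 0.640 and b = (1−μ)s = 0.56×1.4542 = 0.814.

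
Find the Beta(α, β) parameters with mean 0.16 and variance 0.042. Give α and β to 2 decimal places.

α = 0.35, β = 1.85

Let s = α+β. The Beta variance is μ(1−μ)/(s+1).
So s+1 = μ(1−μ)/σ² = (0.16×0.84)/0.042 = 0.1344/0.042 = 3.2000, giving s = 2.2000.
Then α = μs = 0.16×2.2000 = 0.35 and β = (1−μ)s = 0.84×2.2000 = 1.85.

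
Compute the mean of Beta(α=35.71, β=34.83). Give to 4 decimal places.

0.5062

The Beta mean is α/(α+β) = 35.71/(35.71+34.83) = 0.5062.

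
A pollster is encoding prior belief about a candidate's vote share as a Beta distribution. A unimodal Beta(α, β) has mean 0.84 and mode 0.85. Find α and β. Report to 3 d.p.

α = 58.800, β = 11.200

With s = α+β: μ = α/s and mode = (α−1)/(s−2). Eliminating α = μs,
μs − 1 = m(s−2) ⇒ s(μ−m) = 1−2m ⇒ s = -0.70/-0.01 = 70.0000.
So α = μs = 58.800, β = (1−μ)s = 11.200.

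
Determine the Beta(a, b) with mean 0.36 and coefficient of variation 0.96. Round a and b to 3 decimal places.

a = 0.334, b = 0.595

Var = (CV·μ)² = (0.96×0.36)² = 0.119439.
a+b = μ(1−μ)/Var − 1 = 0.2304/0.119439 − 1 = 0.9290.
Thus a = 0.36·0.9290 = 0.334 and b = 0.64·0.9290 = 0.595.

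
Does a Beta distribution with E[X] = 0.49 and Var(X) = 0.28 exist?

No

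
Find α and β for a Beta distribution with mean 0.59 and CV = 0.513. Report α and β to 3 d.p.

α = 0.968, β = 0.673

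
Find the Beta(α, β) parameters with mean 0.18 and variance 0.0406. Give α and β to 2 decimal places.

α = 0.47, β = 2.16

Let s = α+β. The Beta variance is μ(1−μ)/(s+1).
So s+1 = μ(1−μ)/σ² = (0.18×0.82)/0.0406 = 0.1476/0.0406 = 3.6355, giving s = 2.6355.
Then α = μs = 0.18×2.6355 = 0.47 and β = (1−μ)s = 0.82×2.6355 = 2.16.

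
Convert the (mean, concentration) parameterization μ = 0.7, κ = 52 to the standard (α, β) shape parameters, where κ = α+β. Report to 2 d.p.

α = 36.40, β = 15.60

α = μκ = 0.7×52 = 36.40 and β = (1−μ)κ = 0.3×52 = 15.60.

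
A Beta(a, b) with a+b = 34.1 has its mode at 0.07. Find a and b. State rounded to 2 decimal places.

a = 3.25, b = 30.85

For a,b>1 the mode is (a−1)/(a+b−2), so a = mode·(κ−2)+1 = 0.07×32.1+1 = 3.25.
And b = (1−mode)·(κ−2)+1 = 0.93×32.1+1 = 30.85.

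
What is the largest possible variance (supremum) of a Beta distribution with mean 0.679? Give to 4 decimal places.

Var = μ(1−μ)/(α+β+1), which approaches μ(1−μ) as α+β → 0.
So the supremum is μ(1−μ) = 0.679×0.321 = 0.2180.

0.2180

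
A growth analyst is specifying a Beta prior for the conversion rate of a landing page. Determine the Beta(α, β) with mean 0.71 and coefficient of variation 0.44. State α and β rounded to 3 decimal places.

Var = (CV·μ)² = (0.44×0.71)² = 0.097594.
α+β = μ(1−μ)/Var − 1 = 0.2059/0.097594 − 1 = 1.1098.
Thus α = 0.71·1.1098 = 0.788 and β = 0.29·1.1098 = 0.322.

α = 0.788, β = 0.322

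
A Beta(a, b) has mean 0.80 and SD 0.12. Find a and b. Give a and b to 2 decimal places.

σ² = 0.12² = 0.0144.
With s = a+b, Var = μ(1−μ)/(s+1), so s+1 = (0.80×0.20)/0.0144 = 11.1111 and s = 10.1111.
a = μs = 8.09, b = (1−μ)s = 2.02.

a = 8.09, b = 2.02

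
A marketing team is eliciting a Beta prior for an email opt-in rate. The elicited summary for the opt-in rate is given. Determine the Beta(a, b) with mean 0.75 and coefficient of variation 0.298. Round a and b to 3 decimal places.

a = 2.065, b = 0.688

Var = (CV·μ)² = (0.298×0.75)² = 0.049952.
a+b = μ(1−μ)/Var − 1 = 0.1875/0.049952 − 1 = 2.7536.
Thus a = 0.75·2.7536 = 2.065 and b = 0.25·2.7536 = 0.688.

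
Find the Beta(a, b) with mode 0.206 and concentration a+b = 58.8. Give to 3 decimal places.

Since the density peak of Beta(a,b) is at (a−1)/(a+b−2),
a = 1 + 0.206(58.8−2) = 12.701 and b = 58.8 − 12.701 = 46.099.

a = 12.701, b = 46.099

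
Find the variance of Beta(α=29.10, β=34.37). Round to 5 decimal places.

0.00385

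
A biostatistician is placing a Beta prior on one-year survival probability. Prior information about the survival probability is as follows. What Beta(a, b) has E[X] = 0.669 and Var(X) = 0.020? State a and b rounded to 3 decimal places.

By moment matching, a+b = μ(1−μ)/σ² − 1 = (0.669·0.331)/0.020 − 1 = 11.0719 − 1 = 10.0719.
Since a/(a+b) = μ, a = 0.669·10.0719 = 6.738 and b = 0.331·10.0719 = 3.334.

a = 6.738, b = 3.334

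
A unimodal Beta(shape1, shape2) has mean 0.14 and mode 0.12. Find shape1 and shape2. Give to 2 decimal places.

With s = shape1+shape2: μ = shape1/s and mode = (shape1−1)/(s−2). Eliminating shape1 = μs,
μs − 1 = m(s−2) ⇒ s(μ−m) = 1−2m ⇒ s = 0.76/0.02 = 38.0000.
So shape1 = μs = 5.32, shape2 = (1−μ)s = 32.68.

shape1 = 5.32, shape2 = 32.68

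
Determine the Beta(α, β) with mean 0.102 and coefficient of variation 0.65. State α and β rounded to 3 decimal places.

σ = CV·μ = 0.65×0.102 = 0.06630, so σ² = 0.004396.
s+1 = μ(1−μ)/σ² = 0.091596/0.004396 = 20.8377, so s = α+β = 19.8377.
α = μs = 2.023, β = (1−μ)s = 17.814.

α = 2.023, β = 17.814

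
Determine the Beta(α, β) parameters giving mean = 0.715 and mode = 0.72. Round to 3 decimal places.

α = 62.920, β = 25.080

Let s = α+β. Mean gives α = μs = 0.715s; mode gives (α−1)/(s−2) = 0.72.
Substituting: 0.715s − 1 = 0.72(s−2) = 0.72s − 1.44, so -0.005s = -0.44 and s = 88.0000.
Then α = 0.715×88.0000 = 62.920 and β = s−α = 25.080.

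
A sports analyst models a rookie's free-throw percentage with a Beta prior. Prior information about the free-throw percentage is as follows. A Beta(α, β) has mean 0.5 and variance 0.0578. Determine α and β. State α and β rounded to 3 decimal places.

α = 1.663, β = 1.663

Let s = α+β. The Beta variance is μ(1−μ)/(s+1).
So s+1 = μ(1−μ)/σ² = (0.5×0.5)/0.0578 = 0.25/0.0578 = 4.3253, giving s = 3.3253.
Then α = μs = 0.5×3.3253 = 1.663 and β = (1−μ)s = 0.5×3.3253 = 1.663.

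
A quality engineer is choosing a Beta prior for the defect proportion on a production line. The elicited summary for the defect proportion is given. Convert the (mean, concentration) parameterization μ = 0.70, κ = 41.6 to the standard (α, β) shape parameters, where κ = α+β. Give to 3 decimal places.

α = 29.120, β = 12.480

Split κ in proportion μ : (1−μ): α = 0.70·41.6 = 29.120, β = 41.6 − 29.120 = 12.480.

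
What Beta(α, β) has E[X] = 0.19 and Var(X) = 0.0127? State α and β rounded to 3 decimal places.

α = 2.112, β = 9.006

Let s = α+β. The Beta variance is μ(1−μ)/(s+1).
So s+1 = μ(1−μ)/σ² = (0.19×0.81)/0.0127 = 0.1539/0.0127 = 12.1181, giving s = 11.1181.
Then α = μs = 0.19×11.1181 = 2.112 and β = (1−μ)s = 0.81×11.1181 = 9.006.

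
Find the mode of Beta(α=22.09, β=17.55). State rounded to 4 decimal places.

0.5603

With α,β > 1, mode = (α−1)/(α+β−2) = 21.09/37.64 = 0.5603.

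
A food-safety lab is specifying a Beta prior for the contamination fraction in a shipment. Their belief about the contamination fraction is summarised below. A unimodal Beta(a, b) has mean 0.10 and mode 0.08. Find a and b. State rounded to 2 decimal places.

a = 4.20, b = 37.80

Let s = a+b. Mean gives a = μs = 0.10s; mode gives (a−1)/(s−2) = 0.08.
Substituting: 0.10s − 1 = 0.08(s−2) = 0.08s − 0.16, so 0.02s = 0.84 and s = 42.0000.
Then a = 0.10×42.0000 = 4.20 and b = s−a = 37.80.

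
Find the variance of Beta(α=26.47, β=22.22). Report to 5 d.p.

μ = 26.47/48.69 = 0.543643; Var = μ(1−μ)/(α+β+1) = 0.2480952/49.69 = 0.00499.

0.00499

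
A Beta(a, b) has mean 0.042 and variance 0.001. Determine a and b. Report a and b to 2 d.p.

a = 1.65, b = 37.59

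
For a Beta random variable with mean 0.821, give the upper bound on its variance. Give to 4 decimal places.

0.1470

Var = μ(1−μ)/(α+β+1), which approaches μ(1−μ) as α+β → 0.
So the supremum is μ(1−μ) = 0.821×0.179 = 0.1470.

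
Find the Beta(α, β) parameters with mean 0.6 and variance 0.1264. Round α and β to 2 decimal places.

α = 0.54, β = 0.36

Write ν = α+β; then α = μν and Var = μ(1−μ)/(ν+1).
ν = μ(1−μ)/Var − 1 = 0.24/0.1264 − 1 = 0.8987.
α = 0.6·0.8987 = 0.54, β = 0.4·0.8987 = 0.36.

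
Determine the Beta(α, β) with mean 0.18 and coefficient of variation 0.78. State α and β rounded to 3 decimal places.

α = 1.168, β = 5.320

Var = (CV·μ)² = (0.78×0.18)² = 0.019712.
α+β = μ(1−μ)/Var − 1 = 0.1476/0.019712 − 1 = 6.4878.
Thus α = 0.18·6.4878 = 1.168 and β = 0.82·6.4878 = 5.320.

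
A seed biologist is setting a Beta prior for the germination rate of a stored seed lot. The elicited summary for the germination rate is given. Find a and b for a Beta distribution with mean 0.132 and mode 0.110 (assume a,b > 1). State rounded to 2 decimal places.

a = 4.68, b = 30.77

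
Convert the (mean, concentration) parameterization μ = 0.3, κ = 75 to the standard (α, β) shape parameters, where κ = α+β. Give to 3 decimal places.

α = 22.500, β = 52.500

α = μκ = 0.3×75 = 22.500 and β = (1−μ)κ = 0.7×75 = 52.500.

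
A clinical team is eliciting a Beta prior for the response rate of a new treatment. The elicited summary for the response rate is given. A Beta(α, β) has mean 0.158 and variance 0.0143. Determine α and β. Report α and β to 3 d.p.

By moment matching, α+β = μ(1−μ)/σ² − 1 = (0.158·0.842)/0.0143 − 1 = 9.3032 − 1 = 8.3032.
Since α/(α+β) = μ, α = 0.158·8.3032 = 1.312 and β = 0.842·8.3032 = 6.991.

α = 1.312, β = 6.991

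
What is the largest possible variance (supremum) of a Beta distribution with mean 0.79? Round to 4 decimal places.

0.1659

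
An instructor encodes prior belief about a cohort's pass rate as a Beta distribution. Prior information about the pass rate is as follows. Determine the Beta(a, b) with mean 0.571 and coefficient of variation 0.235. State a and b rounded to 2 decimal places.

σ = CV·μ = 0.235×0.571 = 0.13418, so σ² = 0.018006.
s+1 = μ(1−μ)/σ² = 0.244959/0.018006 = 13.6046, so s = a+b = 12.6046.
a = μs = 7.20, b = (1−μ)s = 5.41.

a = 7.20, b = 5.41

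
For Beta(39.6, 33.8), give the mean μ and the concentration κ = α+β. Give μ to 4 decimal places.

μ = 0.5395, κ = 73.4

κ = α+β = 39.6+33.8 = 73.4; μ = α/κ = 39.6/73.4 = 0.5395.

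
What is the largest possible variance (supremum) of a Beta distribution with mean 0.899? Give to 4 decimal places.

Var = μ(1−μ)/(α+β+1), which approaches μ(1−μ) as α+β → 0.
So the supremum is μ(1−μ) = 0.899×0.101 = 0.0908.

0.0908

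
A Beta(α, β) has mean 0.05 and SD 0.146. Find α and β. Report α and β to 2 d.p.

α = 0.06, β = 1.17

σ² = 0.146² = 0.021316.
With s = α+β, Var = μ(1−μ)/(s+1), so s+1 = (0.05×0.95)/0.021316 = 2.2284 and s = 1.2284.
α = μs = 0.06, β = (1−μ)s = 1.17.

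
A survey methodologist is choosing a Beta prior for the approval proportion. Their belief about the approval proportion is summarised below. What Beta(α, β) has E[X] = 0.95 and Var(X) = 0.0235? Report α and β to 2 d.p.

By moment matching, α+β = μ(1−μ)/σ² − 1 = (0.95·0.05)/0.0235 − 1 = 2.0213 − 1 = 1.0213.
Since α/(α+β) = μ, α = 0.95·1.0213 = 0.97 and β = 0.05·1.0213 = 0.05.

α = 0.97, β = 0.05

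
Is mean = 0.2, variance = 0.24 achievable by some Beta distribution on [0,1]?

A Beta with mean μ has variance μ(1−μ)/(α+β+1) < μ(1−μ).
Here μ(1−μ) = 0.2×0.8 = 0.16, and 0.24 ≥ 0.16.

No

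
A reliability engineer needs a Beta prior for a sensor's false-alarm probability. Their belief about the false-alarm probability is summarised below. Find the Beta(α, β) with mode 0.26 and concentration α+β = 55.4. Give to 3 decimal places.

For α,β>1 the mode is (α−1)/(α+β−2), so α = mode·(κ−2)+1 = 0.26×53.4+1 = 14.884.
And β = (1−mode)·(κ−2)+1 = 0.74×53.4+1 = 40.516.

α = 14.884, β = 40.516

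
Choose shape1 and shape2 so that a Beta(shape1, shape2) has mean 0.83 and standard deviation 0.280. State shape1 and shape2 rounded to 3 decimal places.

shape1 = 0.664, shape2 = 0.136

σ² = 0.280² = 0.078400.
With s = shape1+shape2, Var = μ(1−μ)/(s+1), so s+1 = (0.83×0.17)/0.078400 = 1.7997 and s = 0.7997.
shape1 = μs = 0.664, shape2 = (1−μ)s = 0.136.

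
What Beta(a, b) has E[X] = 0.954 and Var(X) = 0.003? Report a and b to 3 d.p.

Let s = a+b. The Beta variance is μ(1−μ)/(s+1).
So s+1 = μ(1−μ)/σ² = (0.954×0.046)/0.003 = 0.043884/0.003 = 14.6280, giving s = 13.6280.
Then a = μs = 0.954×13.6280 = 13.001 and b = (1−μ)s = 0.046×13.6280 = 0.627.

a = 13.001, b = 0.627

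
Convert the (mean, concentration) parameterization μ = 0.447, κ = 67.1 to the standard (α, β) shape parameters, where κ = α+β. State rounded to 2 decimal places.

Split κ in proportion μ : (1−μ): α = 0.447·67.1 = 29.99, β = 67.1 − 29.99 = 37.11.

α = 29.99, β = 37.11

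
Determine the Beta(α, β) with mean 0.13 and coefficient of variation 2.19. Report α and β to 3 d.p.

σ = CV·μ = 2.19×0.13 = 0.28470, so σ² = 0.081054.
s+1 = μ(1−μ)/σ² = 0.1131/0.081054 = 1.3954, so s = α+β = 0.3954.
α = μs = 0.051, β = (1−μ)s = 0.344.

α = 0.051, β = 0.344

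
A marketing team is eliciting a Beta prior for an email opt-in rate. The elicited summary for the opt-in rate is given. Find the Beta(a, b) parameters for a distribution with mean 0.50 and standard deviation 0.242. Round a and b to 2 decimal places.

a = 1.63, b = 1.63

Variance = 0.242² = 0.058564. The moment-matching identity a+b = μ(1−μ)/Var − 1 gives
a+b = 0.2500/0.058564 − 1 = 3.2688, so a = μ·3.2688 = 1.63 and b = (1−μ)·3.2688 = 1.63.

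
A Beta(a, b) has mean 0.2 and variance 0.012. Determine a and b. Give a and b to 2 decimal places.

a = 2.47, b = 9.87

By moment matching, a+b = μ(1−μ)/σ² − 1 = (0.2·0.8)/0.012 − 1 = 13.3333 − 1 = 12.3333.
Since a/(a+b) = μ, a = 0.2·12.3333 = 2.47 and b = 0.8·12.3333 = 9.87.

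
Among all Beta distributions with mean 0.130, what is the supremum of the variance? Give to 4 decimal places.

0.1131

Var = μ(1−μ)/(α+β+1), which approaches μ(1−μ) as α+β → 0.
So the supremum is μ(1−μ) = 0.130×0.870 = 0.1131.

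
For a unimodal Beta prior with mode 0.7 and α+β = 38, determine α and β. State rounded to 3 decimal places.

Since the density peak of Beta(α,β) is at (α−1)/(α+β−2),
α = 1 + 0.7(38−2) = 26.200 and β = 38 − 26.200 = 11.800.

α = 26.200, β = 11.800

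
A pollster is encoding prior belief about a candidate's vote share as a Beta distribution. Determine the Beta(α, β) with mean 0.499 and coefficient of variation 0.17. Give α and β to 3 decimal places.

α = 16.837, β = 16.904

σ = CV·μ = 0.17×0.499 = 0.08483, so σ² = 0.007196.
s+1 = μ(1−μ)/σ² = 0.249999/0.007196 = 34.7408, so s = α+β = 33.7408.
α = μs = 16.837, β = (1−μ)s = 16.904.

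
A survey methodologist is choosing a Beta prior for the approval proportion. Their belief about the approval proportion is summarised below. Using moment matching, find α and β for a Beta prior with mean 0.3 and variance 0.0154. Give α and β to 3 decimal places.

α = 3.791, β = 8.845

Let s = α+β. The Beta variance is μ(1−μ)/(s+1).
So s+1 = μ(1−μ)/σ² = (0.3×0.7)/0.0154 = 0.21/0.0154 = 13.6364, giving s = 12.6364.
Then α = μs = 0.3×12.6364 = 3.791 and β = (1−μ)s = 0.7×12.6364 = 8.845.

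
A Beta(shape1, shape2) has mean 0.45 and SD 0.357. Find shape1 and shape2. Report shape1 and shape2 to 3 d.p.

shape1 = 0.424, shape2 = 0.518

Variance = 0.357² = 0.127449. The moment-matching identity shape1+shape2 = μ(1−μ)/Var − 1 gives
shape1+shape2 = 0.2475/0.127449 − 1 = 0.9420, so shape1 = μ·0.9420 = 0.424 and shape2 = (1−μ)·0.9420 = 0.518.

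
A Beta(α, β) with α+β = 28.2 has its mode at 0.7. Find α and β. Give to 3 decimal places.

α = 19.340, β = 8.860

Mode = (α−1)/(κ−2) with κ = α+β, so α−1 = 0.7·26.2 = 18.340.
α = 19.340; β = κ − α = 8.860.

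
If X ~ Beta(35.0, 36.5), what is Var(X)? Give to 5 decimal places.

0.00345

α+β = 71.5 and αβ = 1277.50, so Var = αβ/[(α+β)²(α+β+1)] = 1277.50/370638.125 = 0.00345.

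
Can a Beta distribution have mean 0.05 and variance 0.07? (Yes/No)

For any Beta, Var(X) < E[X]·(1−E[X]).
Here μ(1−μ) = 0.05×0.95 = 0.0475, and 0.07 ≥ 0.0475.

No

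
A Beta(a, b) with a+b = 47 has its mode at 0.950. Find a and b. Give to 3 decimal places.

For a,b>1 the mode is (a−1)/(a+b−2), so a = mode·(κ−2)+1 = 0.950×45+1 = 43.750.
And b = (1−mode)·(κ−2)+1 = 0.050×45+1 = 3.250.

a = 43.750, b = 3.250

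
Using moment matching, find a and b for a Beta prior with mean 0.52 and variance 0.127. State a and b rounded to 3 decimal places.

a = 0.502, b = 0.463

By moment matching, a+b = μ(1−μ)/σ² − 1 = (0.52·0.48)/0.127 − 1 = 1.9654 − 1 = 0.9654.
Since a/(a+b) = μ, a = 0.52·0.9654 = 0.502 and b = 0.48·0.9654 = 0.463.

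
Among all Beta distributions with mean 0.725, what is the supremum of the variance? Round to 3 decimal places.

For fixed mean μ the Beta variance is μ(1−μ)/(α+β+1), increasing as α+β decreases.
Its least upper bound (not attained) is μ(1−μ) = 0.725·0.275 = 0.199.

0.199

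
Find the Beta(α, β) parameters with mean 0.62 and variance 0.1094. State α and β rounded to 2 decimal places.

By moment matching, α+β = μ(1−μ)/σ² − 1 = (0.62·0.38)/0.1094 − 1 = 2.1536 − 1 = 1.1536.
Since α/(α+β) = μ, α = 0.62·1.1536 = 0.72 and β = 0.38·1.1536 = 0.44.

α = 0.72, β = 0.44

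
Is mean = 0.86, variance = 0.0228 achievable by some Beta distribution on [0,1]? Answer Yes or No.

Yes

A Beta with mean μ has variance μ(1−μ)/(α+β+1) < μ(1−μ).
Here μ(1−μ) = 0.86×0.14 = 0.1204, and 0.0228 < 0.1204.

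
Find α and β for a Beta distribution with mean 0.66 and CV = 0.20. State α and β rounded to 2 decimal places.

α = 7.84, β = 4.04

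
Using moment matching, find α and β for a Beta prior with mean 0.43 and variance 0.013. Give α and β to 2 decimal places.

By moment matching, α+β = μ(1−μ)/σ² − 1 = (0.43·0.57)/0.013 − 1 = 18.8538 − 1 = 17.8538.
Since α/(α+β) = μ, α = 0.43·17.8538 = 7.68 and β = 0.57·17.8538 = 10.18.

α = 7.68, β = 10.18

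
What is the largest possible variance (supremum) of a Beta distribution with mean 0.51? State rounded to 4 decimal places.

For fixed mean μ the Beta variance is μ(1−μ)/(α+β+1), increasing as α+β decreases.
Its least upper bound (not attained) is μ(1−μ) = 0.51·0.49 = 0.2499.

0.2499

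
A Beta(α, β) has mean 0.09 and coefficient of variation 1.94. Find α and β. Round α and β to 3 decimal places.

σ = CV·μ = 1.94×0.09 = 0.17460, so σ² = 0.030485.
s+1 = μ(1−μ)/σ² = 0.0819/0.030485 = 2.6866, so s = α+β = 1.6866.
α = μs = 0.152, β = (1−μ)s = 1.535.

α = 0.152, β = 1.535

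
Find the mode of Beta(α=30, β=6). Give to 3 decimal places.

0.853

With α,β > 1, mode = (α−1)/(α+β−2) = 29/34 = 0.853.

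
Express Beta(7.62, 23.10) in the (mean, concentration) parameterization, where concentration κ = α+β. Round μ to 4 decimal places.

κ = α+β = 7.62+23.10 = 30.72; μ = α/κ = 7.62/30.72 = 0.2480.

μ = 0.2480, κ = 30.72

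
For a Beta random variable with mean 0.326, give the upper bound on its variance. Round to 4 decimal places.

0.2197

Var = μ(1−μ)/(α+β+1), which approaches μ(1−μ) as α+β → 0.
So the supremum is μ(1−μ) = 0.326×0.674 = 0.2197.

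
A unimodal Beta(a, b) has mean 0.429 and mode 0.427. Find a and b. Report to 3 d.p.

a = 31.317, b = 41.683

With s = a+b: μ = a/s and mode = (a−1)/(s−2). Eliminating a = μs,
μs − 1 = m(s−2) ⇒ s(μ−m) = 1−2m ⇒ s = 0.146/0.002 = 73.0000.
So a = μs = 31.317, b = (1−μ)s = 41.683.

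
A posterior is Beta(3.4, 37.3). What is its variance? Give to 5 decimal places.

0.00184

μ = 3.4/40.7 = 0.083538; Var = μ(1−μ)/(α+β+1) = 0.0765595/41.7 = 0.00184.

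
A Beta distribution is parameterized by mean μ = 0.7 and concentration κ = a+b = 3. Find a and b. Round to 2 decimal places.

Split κ in proportion μ : (1−μ): a = 0.7·3 = 2.10, b = 3 − 2.10 = 0.90.

a = 2.10, b = 0.90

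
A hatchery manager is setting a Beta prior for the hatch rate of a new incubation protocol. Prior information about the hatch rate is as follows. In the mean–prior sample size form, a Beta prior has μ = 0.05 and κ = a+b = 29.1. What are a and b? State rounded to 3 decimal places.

a = 1.455, b = 27.645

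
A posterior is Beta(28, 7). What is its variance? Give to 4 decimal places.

α+β = 35 and αβ = 196, so Var = αβ/[(α+β)²(α+β+1)] = 196/44100 = 0.0044.

0.0044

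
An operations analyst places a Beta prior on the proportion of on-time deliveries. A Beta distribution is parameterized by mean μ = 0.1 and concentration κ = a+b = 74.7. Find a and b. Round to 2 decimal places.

Split κ in proportion μ : (1−μ): a = 0.1·74.7 = 7.47, b = 74.7 − 7.47 = 67.23.

a = 7.47, b = 67.23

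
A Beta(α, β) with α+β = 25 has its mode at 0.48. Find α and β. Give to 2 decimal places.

Since the density peak of Beta(α,β) is at (α−1)/(α+β−2),
α = 1 + 0.48(25−2) = 12.04 and β = 25 − 12.04 = 12.96.

α = 12.04, β = 12.96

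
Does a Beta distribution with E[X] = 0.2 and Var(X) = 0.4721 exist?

No

For any Beta, Var(X) < E[X]·(1−E[X]).
Here μ(1−μ) = 0.2×0.8 = 0.16, and 0.4721 ≥ 0.16.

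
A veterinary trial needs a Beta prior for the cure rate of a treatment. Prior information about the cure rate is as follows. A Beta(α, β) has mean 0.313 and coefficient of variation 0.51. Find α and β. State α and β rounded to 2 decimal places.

α = 2.33, β = 5.11

Var = (CV·μ)² = (0.51×0.313)² = 0.025482.
α+β = μ(1−μ)/Var − 1 = 0.215031/0.025482 − 1 = 7.4386.
Thus α = 0.313·7.4386 = 2.33 and β = 0.687·7.4386 = 5.11.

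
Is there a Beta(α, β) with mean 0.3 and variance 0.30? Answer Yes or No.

A Beta with mean μ has variance μ(1−μ)/(α+β+1) < μ(1−μ).
Here μ(1−μ) = 0.3×0.7 = 0.21, and 0.30 ≥ 0.21.

No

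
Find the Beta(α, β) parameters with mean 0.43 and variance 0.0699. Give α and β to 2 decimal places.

Write ν = α+β; then α = μν and Var = μ(1−μ)/(ν+1).
ν = μ(1−μ)/Var − 1 = 0.2451/0.0699 − 1 = 2.5064.
α = 0.43·2.5064 = 1.08, β = 0.57·2.5064 = 1.43.

α = 1.08, β = 1.43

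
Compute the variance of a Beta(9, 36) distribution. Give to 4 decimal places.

Var = αβ/[(α+β)²(α+β+1)] = (9×36)/(45²×46) = 324/93150 = 0.0035.

0.0035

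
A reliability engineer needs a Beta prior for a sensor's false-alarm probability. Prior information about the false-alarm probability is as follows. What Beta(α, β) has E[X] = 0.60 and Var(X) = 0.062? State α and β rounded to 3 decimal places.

α = 1.723, β = 1.148

Let s = α+β. The Beta variance is μ(1−μ)/(s+1).
So s+1 = μ(1−μ)/σ² = (0.60×0.40)/0.062 = 0.2400/0.062 = 3.8710, giving s = 2.8710.
Then α = μs = 0.60×2.8710 = 1.723 and β = (1−μ)s = 0.40×2.8710 = 1.148.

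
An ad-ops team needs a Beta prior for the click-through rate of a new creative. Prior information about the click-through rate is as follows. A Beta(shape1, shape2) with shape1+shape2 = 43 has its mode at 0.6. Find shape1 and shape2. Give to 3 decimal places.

shape1 = 25.600, shape2 = 17.400

Since the density peak of Beta(shape1,shape2) is at (shape1−1)/(shape1+shape2−2),
shape1 = 1 + 0.6(43−2) = 25.600 and shape2 = 43 − 25.600 = 17.400.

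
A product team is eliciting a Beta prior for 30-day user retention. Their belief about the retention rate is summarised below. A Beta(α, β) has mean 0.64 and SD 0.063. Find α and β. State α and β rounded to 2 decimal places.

α = 36.51, β = 20.54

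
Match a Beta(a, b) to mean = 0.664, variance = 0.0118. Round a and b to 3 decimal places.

a = 11.890, b = 6.017

Let s = a+b. The Beta variance is μ(1−μ)/(s+1).
So s+1 = μ(1−μ)/σ² = (0.664×0.336)/0.0118 = 0.223104/0.0118 = 18.9071, giving s = 17.9071.
Then a = μs = 0.664×17.9071 = 11.890 and b = (1−μ)s = 0.336×17.9071 = 6.017.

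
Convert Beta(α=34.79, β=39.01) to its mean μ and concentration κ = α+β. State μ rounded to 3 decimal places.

μ = 0.471, κ = 73.80

κ = α+β = 34.79+39.01 = 73.80; μ = α/κ = 34.79/73.80 = 0.471.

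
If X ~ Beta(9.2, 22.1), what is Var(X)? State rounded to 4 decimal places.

α+β = 31.3 and αβ = 203.32, so Var = αβ/[(α+β)²(α+β+1)] = 203.32/31643.987 = 0.0064.

0.0064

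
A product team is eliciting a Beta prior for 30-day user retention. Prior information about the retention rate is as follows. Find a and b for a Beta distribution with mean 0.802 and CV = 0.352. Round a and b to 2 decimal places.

a = 0.80, b = 0.20

Var = (CV·μ)² = (0.352×0.802)² = 0.079696.
a+b = μ(1−μ)/Var − 1 = 0.158796/0.079696 − 1 = 0.9925.
Thus a = 0.802·0.9925 = 0.80 and b = 0.198·0.9925 = 0.20.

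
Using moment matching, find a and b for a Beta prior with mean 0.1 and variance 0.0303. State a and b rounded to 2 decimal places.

Let s = a+b. The Beta variance is μ(1−μ)/(s+1).
So s+1 = μ(1−μ)/σ² = (0.1×0.9)/0.0303 = 0.09/0.0303 = 2.9703, giving s = 1.9703.
Then a = μs = 0.1×1.9703 = 0.20 and b = (1−μ)s = 0.9×1.9703 = 1.77.

a = 0.20, b = 1.77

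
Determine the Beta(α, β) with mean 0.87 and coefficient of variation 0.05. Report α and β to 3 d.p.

α = 51.130, β = 7.640

σ = CV·μ = 0.05×0.87 = 0.04350, so σ² = 0.001892.
s+1 = μ(1−μ)/σ² = 0.1131/0.001892 = 59.7701, so s = α+β = 58.7701.
α = μs = 51.130, β = (1−μ)s = 7.640.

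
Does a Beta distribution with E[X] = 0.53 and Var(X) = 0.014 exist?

Yes

A Beta with mean μ has variance μ(1−μ)/(α+β+1) < μ(1−μ).
Here μ(1−μ) = 0.53×0.47 = 0.2491, and 0.014 < 0.2491.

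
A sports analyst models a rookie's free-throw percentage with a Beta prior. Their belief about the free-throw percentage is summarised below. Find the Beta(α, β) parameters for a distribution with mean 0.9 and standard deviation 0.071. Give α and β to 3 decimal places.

Variance = 0.071² = 0.005041. The moment-matching identity α+β = μ(1−μ)/Var − 1 gives
α+β = 0.09/0.005041 − 1 = 16.8536, so α = μ·16.8536 = 15.168 and β = (1−μ)·16.8536 = 1.685.

α = 15.168, β = 1.685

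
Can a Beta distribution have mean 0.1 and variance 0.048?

The Beta variance bound is σ² < μ(1−μ).
Here μ(1−μ) = 0.1×0.9 = 0.09, and 0.048 < 0.09.

Yes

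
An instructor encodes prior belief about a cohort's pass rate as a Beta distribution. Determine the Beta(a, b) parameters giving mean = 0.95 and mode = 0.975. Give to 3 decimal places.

a = 36.100, b = 1.900

With s = a+b: μ = a/s and mode = (a−1)/(s−2). Eliminating a = μs,
μs − 1 = m(s−2) ⇒ s(μ−m) = 1−2m ⇒ s = -0.950/-0.025 = 38.0000.
So a = μs = 36.100, b = (1−μ)s = 1.900.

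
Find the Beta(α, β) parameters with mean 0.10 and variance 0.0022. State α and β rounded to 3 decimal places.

Write ν = α+β; then α = μν and Var = μ(1−μ)/(ν+1).
ν = μ(1−μ)/Var − 1 = 0.0900/0.0022 − 1 = 39.9091.
α = 0.10·39.9091 = 3.991, β = 0.90·39.9091 = 35.918.

α = 3.991, β = 35.918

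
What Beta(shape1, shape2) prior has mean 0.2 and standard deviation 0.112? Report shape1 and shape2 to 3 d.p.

shape1 = 2.351, shape2 = 9.404

Variance = 0.112² = 0.012544. The moment-matching identity shape1+shape2 = μ(1−μ)/Var − 1 gives
shape1+shape2 = 0.16/0.012544 − 1 = 11.7551, so shape1 = μ·11.7551 = 2.351 and shape2 = (1−μ)·11.7551 = 9.404.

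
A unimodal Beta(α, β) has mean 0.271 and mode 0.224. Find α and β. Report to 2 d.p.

α = 3.18, β = 8.56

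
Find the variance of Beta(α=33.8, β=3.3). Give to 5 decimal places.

α+β = 37.1 and αβ = 111.54, so Var = αβ/[(α+β)²(α+β+1)] = 111.54/52441.221 = 0.00213.

0.00213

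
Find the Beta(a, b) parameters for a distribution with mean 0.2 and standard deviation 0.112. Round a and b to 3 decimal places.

a = 2.351, b = 9.404

Variance = 0.112² = 0.012544. The moment-matching identity a+b = μ(1−μ)/Var − 1 gives
a+b = 0.16/0.012544 − 1 = 11.7551, so a = μ·11.7551 = 2.351 and b = (1−μ)·11.7551 = 9.404.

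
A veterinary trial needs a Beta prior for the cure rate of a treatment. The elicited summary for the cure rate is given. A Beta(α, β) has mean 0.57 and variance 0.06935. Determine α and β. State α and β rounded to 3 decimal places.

By moment matching, α+β = μ(1−μ)/σ² − 1 = (0.57·0.43)/0.06935 − 1 = 3.5342 − 1 = 2.5342.
Since α/(α+β) = μ, α = 0.57·2.5342 = 1.445 and β = 0.43·2.5342 = 1.090.

α = 1.445, β = 1.090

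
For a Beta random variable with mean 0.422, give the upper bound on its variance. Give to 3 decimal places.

0.244

Var = μ(1−μ)/(α+β+1), which approaches μ(1−μ) as α+β → 0.
So the supremum is μ(1−μ) = 0.422×0.578 = 0.244.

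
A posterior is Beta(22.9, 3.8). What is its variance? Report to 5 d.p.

0.00441

μ = 22.9/26.7 = 0.857678; Var = μ(1−μ)/(α+β+1) = 0.1220665/27.7 = 0.00441.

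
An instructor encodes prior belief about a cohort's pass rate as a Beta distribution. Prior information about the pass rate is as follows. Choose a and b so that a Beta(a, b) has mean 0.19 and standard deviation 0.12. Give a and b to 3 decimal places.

First σ² = 0.0144. Setting a = μn, b = (1−μ)n with n = a+b,
μ(1−μ)/(n+1) = 0.0144 ⇒ n+1 = 0.1539/0.0144 = 10.6875 ⇒ n = 9.6875.
Hence a = 0.19×9.6875 = 1.841, b = 0.81×9.6875 = 7.847.

a = 1.841, b = 7.847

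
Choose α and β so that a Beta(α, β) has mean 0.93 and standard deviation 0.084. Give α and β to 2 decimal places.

First σ² = 0.007056. Setting α = μn, β = (1−μ)n with n = α+β,
μ(1−μ)/(n+1) = 0.007056 ⇒ n+1 = 0.0651/0.007056 = 9.2262 ⇒ n = 8.2262.
Hence α = 0.93×8.2262 = 7.65, β = 0.07×8.2262 = 0.58.

α = 7.65, β = 0.58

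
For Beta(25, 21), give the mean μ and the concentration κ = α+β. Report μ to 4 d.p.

μ = 0.5435, κ = 46

κ = α+β = 25+21 = 46; μ = α/κ = 25/46 = 0.5435.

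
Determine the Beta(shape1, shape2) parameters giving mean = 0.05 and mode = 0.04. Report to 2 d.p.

shape1 = 4.60, shape2 = 87.40

Let s = shape1+shape2. Mean gives shape1 = μs = 0.05s; mode gives (shape1−1)/(s−2) = 0.04.
Substituting: 0.05s − 1 = 0.04(s−2) = 0.04s − 0.08, so 0.01s = 0.92 and s = 92.0000.
Then shape1 = 0.05×92.0000 = 4.60 and shape2 = s−shape1 = 87.40.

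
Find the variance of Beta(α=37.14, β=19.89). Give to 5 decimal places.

0.00391

α+β = 57.03 and αβ = 738.7146, so Var = αβ/[(α+β)²(α+β+1)] = 738.7146/188737.984827 = 0.00391.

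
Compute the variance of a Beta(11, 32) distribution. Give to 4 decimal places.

α+β = 43 and αβ = 352, so Var = αβ/[(α+β)²(α+β+1)] = 352/81356 = 0.0043.

0.0043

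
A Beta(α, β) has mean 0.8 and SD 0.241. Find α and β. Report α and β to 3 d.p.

σ² = 0.241² = 0.058081.
With s = α+β, Var = μ(1−μ)/(s+1), so s+1 = (0.8×0.2)/0.058081 = 2.7548 and s = 1.7548.
α = μs = 1.404, β = (1−μ)s = 0.351.

α = 1.404, β = 0.351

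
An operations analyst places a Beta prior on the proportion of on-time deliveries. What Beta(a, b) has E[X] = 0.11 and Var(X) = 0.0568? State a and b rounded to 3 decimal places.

Let s = a+b. The Beta variance is μ(1−μ)/(s+1).
So s+1 = μ(1−μ)/σ² = (0.11×0.89)/0.0568 = 0.0979/0.0568 = 1.7236, giving s = 0.7236.
Then a = μs = 0.11×0.7236 = 0.080 and b = (1−μ)s = 0.89×0.7236 = 0.644.

a = 0.080, b = 0.644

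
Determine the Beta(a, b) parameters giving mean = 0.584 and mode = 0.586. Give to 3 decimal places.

With s = a+b: μ = a/s and mode = (a−1)/(s−2). Eliminating a = μs,
μs − 1 = m(s−2) ⇒ s(μ−m) = 1−2m ⇒ s = -0.172/-0.002 = 86.0000.
So a = μs = 50.224, b = (1−μ)s = 35.776.

a = 50.224, b = 35.776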